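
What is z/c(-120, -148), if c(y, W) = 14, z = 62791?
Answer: 62791/14 ≈ 4485.1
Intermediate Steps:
z/c(-120, -148) = 62791/14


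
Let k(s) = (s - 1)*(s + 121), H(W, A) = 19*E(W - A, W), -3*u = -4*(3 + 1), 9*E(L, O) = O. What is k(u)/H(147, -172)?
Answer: 4927/2793 ≈ 1.7641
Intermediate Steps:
E(L, O) = O/9
u = 16/3 (u = -(-4)*(3 + 1)/3 = -(-4)*4/3 = -⅓*(-16) = 16/3 ≈ 5.3333)
H(W, A) = 19*W/9 (H(W, A) = 19*(W/9) = 19*W/9)
k(s) = (-1 + s)*(121 + s)
k(u)/H(147, -172) = (-121 + (16/3)² + 120*(16/3))/(((19/9)*147)) = (-121 + 256/9 + 640)/(931/3) = (4927/9)*(3/931) = 4927/2793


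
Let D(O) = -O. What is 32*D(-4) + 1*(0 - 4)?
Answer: 124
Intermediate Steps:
32*D(-4) + 1*(0 - 4) = 32*(-1*(-4)) + 1*(0 - 4) = 32*4 + 1*(-4) = 128 - 4 = 124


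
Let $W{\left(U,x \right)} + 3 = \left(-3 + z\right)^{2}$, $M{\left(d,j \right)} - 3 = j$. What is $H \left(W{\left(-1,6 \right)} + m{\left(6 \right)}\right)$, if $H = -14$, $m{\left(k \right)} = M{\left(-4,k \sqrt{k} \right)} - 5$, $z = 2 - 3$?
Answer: $-154 - 84 \sqrt{6} \approx -359.76$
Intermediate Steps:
$z = -1$ ($z = 2 - 3 = -1$)
$M{\left(d,j \right)} = 3 + j$
$m{\left(k \right)} = -2 + k^{\frac{3}{2}}$ ($m{\left(k \right)} = \left(3 + k \sqrt{k}\right) - 5 = \left(3 + k^{\frac{3}{2}}\right) - 5 = -2 + k^{\frac{3}{2}}$)
$W{\left(U,x \right)} = 13$ ($W{\left(U,x \right)} = -3 + \left(-3 - 1\right)^{2} = -3 + \left(-4\right)^{2} = -3 + 16 = 13$)
$H \left(W{\left(-1,6 \right)} + m{\left(6 \right)}\right) = - 14 \left(13 - \left(2 - 6^{\frac{3}{2}}\right)\right) = - 14 \left(13 - \left(2 - 6 \sqrt{6}\right)\right) = - 14 \left(11 + 6 \sqrt{6}\right) = -154 - 84 \sqrt{6}$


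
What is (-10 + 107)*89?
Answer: 8633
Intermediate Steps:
(-10 + 107)*89 = 97*89 = 8633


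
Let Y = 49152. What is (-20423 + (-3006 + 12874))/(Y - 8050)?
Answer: -10555/41102 ≈ -0.25680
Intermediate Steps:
(-20423 + (-3006 + 12874))/(Y - 8050) = (-20423 + (-3006 + 12874))/(49152 - 8050) = (-20423 + 9868)/41102 = -10555*1/41102 = -10555/41102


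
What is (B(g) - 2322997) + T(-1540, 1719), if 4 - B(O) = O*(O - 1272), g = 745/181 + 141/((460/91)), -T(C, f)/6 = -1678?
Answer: -15758572173926401/6932227600 ≈ -2.2732e+6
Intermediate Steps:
T(C, f) = 10068 (T(C, f) = -6*(-1678) = 10068)
g = 2665111/83260 (g = 745*(1/181) + 141/((460*(1/91))) = 745/181 + 141/(460/91) = 745/181 + 141*(91/460) = 745/181 + 12831/460 = 2665111/83260 ≈ 32.010)
B(O) = 4 - O*(-1272 + O) (B(O) = 4 - O*(O - 1272) = 4 - O*(-1272 + O))
(B(g) - 2322997) + T(-1540, 1719) = ((4 - (2665111/83260)² + 1272*(2665111/83260)) - 2322997) + 10068 = ((4 - 1*7102816642321/6932227600 + 847505298/20815) - 2322997) + 10068 = ((4 - 7102816642321/6932227600 + 847505298/20815) - 2322997) + 10068 = (275178076713999/6932227600 - 2322997) + 10068 = -15828365841403201/6932227600 + 10068 = -15758572173926401/6932227600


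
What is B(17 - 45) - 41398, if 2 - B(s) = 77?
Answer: -41473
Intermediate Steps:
B(s) = -75 (B(s) = 2 - 1*77 = 2 - 77 = -75)
B(17 - 45) - 41398 = -75 - 41398 = -41473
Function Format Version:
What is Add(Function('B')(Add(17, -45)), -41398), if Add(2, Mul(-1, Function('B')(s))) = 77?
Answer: -41473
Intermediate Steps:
Function('B')(s) = -75 (Function('B')(s) = Add(2, Mul(-1, 77)) = Add(2, -77) = -75)
Add(Function('B')(Add(17, -45)), -41398) = Add(-75, -41398) = -41473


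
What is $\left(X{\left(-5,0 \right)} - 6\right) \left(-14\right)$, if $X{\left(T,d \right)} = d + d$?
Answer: $84$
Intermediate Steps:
$X{\left(T,d \right)} = 2 d$
$\left(X{\left(-5,0 \right)} - 6\right) \left(-14\right) = \left(2 \cdot 0 - 6\right) \left(-14\right) = \left(0 - 6\right) \left(-14\right) = \left(-6\right) \left(-14\right) = 84$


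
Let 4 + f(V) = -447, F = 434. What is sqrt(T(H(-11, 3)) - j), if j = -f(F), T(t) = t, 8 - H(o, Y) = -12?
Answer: I*sqrt(431) ≈ 20.761*I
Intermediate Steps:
H(o, Y) = 20 (H(o, Y) = 8 - 1*(-12) = 8 + 12 = 20)
f(V) = -451 (f(V) = -4 - 447 = -451)
j = 451 (j = -1*(-451) = 451)
sqrt(T(H(-11, 3)) - j) = sqrt(20 - 1*451) = sqrt(20 - 451) = sqrt(-431) = I*sqrt(431)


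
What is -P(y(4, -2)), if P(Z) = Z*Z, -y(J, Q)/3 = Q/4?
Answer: -9/4 ≈ -2.2500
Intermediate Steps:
y(J, Q) = -3*Q/4
P(Z) = Z²
-P(y(4, -2)) = -(-¾*(-2))² = -(3/2)² = -1*9/4 = -9/4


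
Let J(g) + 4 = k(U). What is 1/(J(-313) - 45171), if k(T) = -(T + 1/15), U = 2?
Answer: -15/677656 ≈ -2.2135e-5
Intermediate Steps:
k(T) = -1/15 - T (k(T) = -(T + 1/15) = -(1/15 + T) = -1/15 - T)
J(g) = -91/15 (J(g) = -4 + (-1/15 - 1*2) = -4 + (-1/15 - 2) = -4 - 31/15 = -91/15)
1/(J(-313) - 45171) = 1/(-91/15 - 45171) = 1/(-677656/15) = -15/677656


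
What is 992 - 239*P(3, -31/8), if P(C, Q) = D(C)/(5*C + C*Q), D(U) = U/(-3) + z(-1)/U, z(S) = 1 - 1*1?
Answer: 28696/27 ≈ 1062.8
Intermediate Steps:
z(S) = 0 (z(S) = 1 - 1 = 0)
D(U) = -U/3 (D(U) = U/(-3) + 0/U = U*(-1/3) + 0 = -U/3 + 0 = -U/3)
P(C, Q) = -C/(3*(5*C + C*Q)) (P(C, Q) = (-C/3)/(5*C + C*Q) = -C/(3*(5*C + C*Q)))
992 - 239*P(3, -31/8) = 992 - (-239)/(15 + 3*(-31/8)) = 992 - (-239)/(15 - 93/8) = 992 - (-239)/27/8 = 992 - (-239)*8/27 = 992 - 239*(-8/27) = 992 + 1912/27 = 28696/27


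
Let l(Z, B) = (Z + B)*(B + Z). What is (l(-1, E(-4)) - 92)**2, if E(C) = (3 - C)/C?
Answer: 1825201/256 ≈ 7129.7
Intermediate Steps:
E(C) = (3 - C)/C
l(Z, B) = (B + Z)**2 (l(Z, B) = (B + Z)*(B + Z) = (B + Z)**2)
(l(-1, E(-4)) - 92)**2 = (((3 - 1*(-4))/(-4) - 1)**2 - 92)**2 = ((-(3 + 4)/4 - 1)**2 - 92)**2 = ((-1/4*7 - 1)**2 - 92)**2 = ((-7/4 - 1)**2 - 92)**2 = ((-11/4)**2 - 92)**2 = (121/16 - 92)**2 = (-1351/16)**2 = 1825201/256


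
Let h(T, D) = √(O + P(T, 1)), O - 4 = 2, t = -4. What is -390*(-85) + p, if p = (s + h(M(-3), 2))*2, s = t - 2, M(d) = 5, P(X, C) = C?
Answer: 33138 + 2*√7 ≈ 33143.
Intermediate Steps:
O = 6 (O = 4 + 2 = 6)
s = -6 (s = -4 - 2 = -6)
h(T, D) = √7 (h(T, D) = √(6 + 1) = √7)
p = -12 + 2*√7 (p = (-6 + √7)*2 = -12 + 2*√7 ≈ -6.7085)
-390*(-85) + p = -390*(-85) + (-12 + 2*√7) = 33150 + (-12 + 2*√7) = 33138 + 2*√7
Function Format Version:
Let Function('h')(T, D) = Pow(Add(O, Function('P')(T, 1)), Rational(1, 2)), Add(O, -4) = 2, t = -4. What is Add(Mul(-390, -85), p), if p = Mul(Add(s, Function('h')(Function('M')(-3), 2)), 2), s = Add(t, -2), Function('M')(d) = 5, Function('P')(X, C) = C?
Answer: Add(33138, Mul(2, Pow(7, Rational(1, 2)))) ≈ 33143.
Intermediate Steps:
O = 6 (O = Add(4, 2) = 6)
s = -6 (s = Add(-4, -2) = -6)
Function('h')(T, D) = Pow(7, Rational(1, 2)) (Function('h')(T, D) = Pow(Add(6, 1), Rational(1, 2)) = Pow(7, Rational(1, 2)))
p = Add(-12, Mul(2, Pow(7, Rational(1, 2)))) (p = Mul(Add(-6, Pow(7, Rational(1, 2))), 2) = Add(-12, Mul(2, Pow(7, Rational(1, 2)))) ≈ -6.7085)
Add(Mul(-390, -85), p) = Add(Mul(-390, -85), Add(-12, Mul(2, Pow(7, Rational(1, 2))))) = Add(33150, Add(-12, Mul(2, Pow(7, Rational(1, 2))))) = Add(33138, Mul(2, Pow(7, Rational(1, 2))))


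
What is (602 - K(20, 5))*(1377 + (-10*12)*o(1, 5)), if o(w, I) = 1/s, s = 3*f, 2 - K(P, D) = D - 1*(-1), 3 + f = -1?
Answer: 840522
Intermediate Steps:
f = -4 (f = -3 - 1 = -4)
K(P, D) = 1 - D (K(P, D) = 2 - (D - 1*(-1)) = 2 - (D + 1) = 2 - (1 + D) = 2 + (-1 - D) = 1 - D)
s = -12 (s = 3*(-4) = -12)
o(w, I) = -1/12 (o(w, I) = 1/(-12) = -1/12)
(602 - K(20, 5))*(1377 + (-10*12)*o(1, 5)) = (602 - (1 - 1*5))*(1377 - 10*12*(-1/12)) = (602 - (1 - 5))*(1377 - 120*(-1/12)) = (602 - 1*(-4))*(1377 + 10) = (602 + 4)*1387 = 606*1387 = 840522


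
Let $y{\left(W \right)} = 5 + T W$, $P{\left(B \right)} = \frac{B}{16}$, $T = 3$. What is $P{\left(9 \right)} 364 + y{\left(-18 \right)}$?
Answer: $\frac{623}{4} \approx 155.75$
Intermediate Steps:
$P{\left(B \right)} = \frac{B}{16}$ ($P{\left(B \right)} = B \frac{1}{16} = \frac{B}{16}$)
$y{\left(W \right)} = 5 + 3 W$
$P{\left(9 \right)} 364 + y{\left(-18 \right)} = \frac{1}{16} \cdot 9 \cdot 364 + \left(5 + 3 \left(-18\right)\right) = \frac{9}{16} \cdot 364 + \left(5 - 54\right) = \frac{819}{4} - 49 = \frac{623}{4}$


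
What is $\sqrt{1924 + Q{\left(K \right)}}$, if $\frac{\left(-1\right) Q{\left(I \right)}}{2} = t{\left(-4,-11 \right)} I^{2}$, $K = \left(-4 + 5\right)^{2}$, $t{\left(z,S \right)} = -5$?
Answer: $\sqrt{1934} \approx 43.977$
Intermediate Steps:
$K = 1$ ($K = 1^{2} = 1$)
$Q{\left(I \right)} = 10 I^{2}$ ($Q{\left(I \right)} = - 2 \left(- 5 I^{2}\right) = 10 I^{2}$)
$\sqrt{1924 + Q{\left(K \right)}} = \sqrt{1924 + 10 \cdot 1^{2}} = \sqrt{1924 + 10 \cdot 1} = \sqrt{1924 + 10} = \sqrt{1934}$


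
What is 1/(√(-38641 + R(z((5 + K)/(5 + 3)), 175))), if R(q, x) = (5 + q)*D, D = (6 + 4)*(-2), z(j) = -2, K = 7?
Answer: -I*√229/2977 ≈ -0.0050832*I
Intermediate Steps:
D = -20 (D = 10*(-2) = -20)
R(q, x) = -100 - 20*q (R(q, x) = (5 + q)*(-20) = -100 - 20*q)
1/(√(-38641 + R(z((5 + K)/(5 + 3)), 175))) = 1/(√(-38641 + (-100 - 20*(-2)))) = 1/(√(-38641 + (-100 + 40))) = 1/(√(-38641 - 60)) = 1/(√(-38701)) = 1/(13*I*√229) = -I*√229/2977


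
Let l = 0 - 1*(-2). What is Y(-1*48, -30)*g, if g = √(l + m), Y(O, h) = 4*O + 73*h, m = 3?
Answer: -2382*√5 ≈ -5326.3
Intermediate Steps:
l = 2 (l = 0 + 2 = 2)
g = √5 (g = √(2 + 3) = √5 ≈ 2.2361)
Y(-1*48, -30)*g = (4*(-1*48) + 73*(-30))*√5 = (4*(-48) - 2190)*√5 = (-192 - 2190)*√5 = -2382*√5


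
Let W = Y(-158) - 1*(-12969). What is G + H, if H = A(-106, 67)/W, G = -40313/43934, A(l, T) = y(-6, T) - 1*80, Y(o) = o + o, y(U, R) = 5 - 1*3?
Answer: -513507241/555896902 ≈ -0.92375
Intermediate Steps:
y(U, R) = 2 (y(U, R) = 5 - 3 = 2)
Y(o) = 2*o
A(l, T) = -78 (A(l, T) = 2 - 1*80 = 2 - 80 = -78)
W = 12653 (W = 2*(-158) - 1*(-12969) = -316 + 12969 = 12653)
G = -40313/43934 (G = -40313*1/43934 = -40313/43934 ≈ -0.91758)
H = -78/12653 ≈ -0.0061645
G + H = -40313/43934 - 78/12653 = -513507241/555896902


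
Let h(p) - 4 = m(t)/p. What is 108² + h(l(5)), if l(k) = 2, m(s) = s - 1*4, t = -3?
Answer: 23329/2 ≈ 11665.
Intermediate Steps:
m(s) = -4 + s (m(s) = s - 4 = -4 + s)
h(p) = 4 - 7/p (h(p) = 4 + (-4 - 3)/p = 4 - 7/p)
108² + h(l(5)) = 108² + (4 - 7/2) = 11664 + (4 - 7*½) = 11664 + (4 - 7/2) = 11664 + ½ = 23329/2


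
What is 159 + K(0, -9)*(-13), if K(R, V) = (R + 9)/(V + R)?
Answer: 172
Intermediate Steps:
K(R, V) = (9 + R)/(R + V)
159 + K(0, -9)*(-13) = 159 + ((9 + 0)/(0 - 9))*(-13) = 159 + (9/(-9))*(-13) = 159 - 1/9*9*(-13) = 159 - 1*(-13) = 159 + 13 = 172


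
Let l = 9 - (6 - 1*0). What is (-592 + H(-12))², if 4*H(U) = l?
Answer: 5593225/16 ≈ 3.4958e+5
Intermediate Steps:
l = 3 (l = 9 - (6 + 0) = 9 - 1*6 = 9 - 6 = 3)
H(U) = ¾ (H(U) = (¼)*3 = ¾)
(-592 + H(-12))² = (-592 + ¾)² = (-2365/4)² = 5593225/16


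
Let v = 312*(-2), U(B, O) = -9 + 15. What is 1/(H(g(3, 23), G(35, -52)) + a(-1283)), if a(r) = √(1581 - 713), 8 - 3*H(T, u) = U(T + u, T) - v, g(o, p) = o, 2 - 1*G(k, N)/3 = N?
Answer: -933/189536 - 9*√217/189536 ≈ -0.0056220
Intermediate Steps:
U(B, O) = 6
v = -624
G(k, N) = 6 - 3*N
H(T, u) = -622/3 (H(T, u) = 8/3 - (6 - 1*(-624))/3 = 8/3 - (6 + 624)/3 = 8/3 - ⅓*630 = 8/3 - 210 = -622/3)
a(r) = 2*√217 (a(r) = √868 = 2*√217)
1/(H(g(3, 23), G(35, -52)) + a(-1283)) = 1/(-622/3 + 2*√217)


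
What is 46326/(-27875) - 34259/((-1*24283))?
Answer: -169964633/676888625 ≈ -0.25110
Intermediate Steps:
46326/(-27875) - 34259/((-1*24283)) = 46326*(-1/27875) - 34259/(-24283) = -46326/27875 - 34259*(-1/24283) = -46326/27875 + 34259/24283 = -169964633/676888625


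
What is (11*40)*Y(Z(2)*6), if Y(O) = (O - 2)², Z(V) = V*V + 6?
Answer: 1480160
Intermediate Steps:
Z(V) = 6 + V² (Z(V) = V² + 6 = 6 + V²)
Y(O) = (-2 + O)²
(11*40)*Y(Z(2)*6) = (11*40)*(-2 + (6 + 2²)*6)² = 440*(-2 + (6 + 4)*6)² = 440*(-2 + 10*6)² = 440*(-2 + 60)² = 440*58² = 440*3364 = 1480160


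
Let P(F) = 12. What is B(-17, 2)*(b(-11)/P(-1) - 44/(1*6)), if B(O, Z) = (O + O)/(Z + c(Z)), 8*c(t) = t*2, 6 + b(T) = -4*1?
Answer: 1666/15 ≈ 111.07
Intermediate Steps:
b(T) = -10 (b(T) = -6 - 4*1 = -6 - 4 = -10)
c(t) = t/4 (c(t) = (t*2)/8 = (2*t)/8 = t/4)
B(O, Z) = 8*O/(5*Z) (B(O, Z) = (O + O)/(Z + Z/4) = (2*O)/((5*Z/4)) = (2*O)*(4/(5*Z)) = 8*O/(5*Z))
B(-17, 2)*(b(-11)/P(-1) - 44/(1*6)) = ((8/5)*(-17)/2)*(-10/12 - 44/(1*6)) = ((8/5)*(-17)*(½))*(-10*1/12 - 44/6) = -68*(-⅚ - 44*⅙)/5 = -68*(-⅚ - 22/3)/5 = -68/5*(-49/6) = 1666/15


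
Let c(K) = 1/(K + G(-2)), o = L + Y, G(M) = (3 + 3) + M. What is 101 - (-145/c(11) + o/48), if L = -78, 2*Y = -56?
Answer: 54677/24 ≈ 2278.2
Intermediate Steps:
Y = -28 (Y = (½)*(-56) = -28)
G(M) = 6 + M
o = -106 (o = -78 - 28 = -106)
c(K) = 1/(4 + K) (c(K) = 1/(K + (6 - 2)) = 1/(K + 4) = 1/(4 + K))
101 - (-145/c(11) + o/48) = 101 - (-145/(1/(4 + 11)) - 106/48) = 101 - (-145/(1/15) - 106*1/48) = 101 - (-145/1/15 - 53/24) = 101 - (-145*15 - 53/24) = 101 - (-2175 - 53/24) = 101 - 1*(-52253/24) = 101 + 52253/24 = 54677/24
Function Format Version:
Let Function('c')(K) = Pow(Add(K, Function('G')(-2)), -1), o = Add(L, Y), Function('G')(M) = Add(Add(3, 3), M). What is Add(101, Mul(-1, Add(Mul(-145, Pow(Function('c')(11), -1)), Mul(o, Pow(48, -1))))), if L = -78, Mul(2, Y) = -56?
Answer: Rational(54677, 24) ≈ 2278.2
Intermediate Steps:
Y = -28 (Y = Mul(Rational(1, 2), -56) = -28)
Function('G')(M) = Add(6, M)
o = -106 (o = Add(-78, -28) = -106)
Function('c')(K) = Pow(Add(4, K), -1) (Function('c')(K) = Pow(Add(K, Add(6, -2)), -1) = Pow(Add(K, 4), -1) = Pow(Add(4, K), -1))
Add(101, Mul(-1, Add(Mul(-145, Pow(Function('c')(11), -1)), Mul(o, Pow(48, -1))))) = Add(101, Mul(-1, Add(Mul(-145, Pow(Pow(Add(4, 11), -1), -1)), Mul(-106, Pow(48, -1))))) = Add(101, Mul(-1, Add(Mul(-145, Pow(Pow(15, -1), -1)), Mul(-106, Rational(1, 48))))) = Add(101, Mul(-1, Add(Mul(-145, Pow(Rational(1, 15), -1)), Rational(-53, 24)))) = Add(101, Mul(-1, Add(Mul(-145, 15), Rational(-53, 24)))) = Add(101, Mul(-1, Add(-2175, Rational(-53, 24)))) = Add(101, Mul(-1, Rational(-52253, 24))) = Add(101, Rational(52253, 24)) = Rational(54677, 24)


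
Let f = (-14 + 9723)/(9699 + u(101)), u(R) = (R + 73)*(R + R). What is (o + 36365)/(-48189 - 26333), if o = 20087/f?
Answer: -626954737/361767049 ≈ -1.7330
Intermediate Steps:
u(R) = 2*R*(73 + R) (u(R) = (73 + R)*(2*R) = 2*R*(73 + R))
f = 9709/44847 (f = (-14 + 9723)/(9699 + 2*101*(73 + 101)) = 9709/(9699 + 2*101*174) = 9709/(9699 + 35148) = 9709/44847 ≈ 0.21649)
o = 900841689/9709 (o = 20087/(9709/44847) = 20087*(44847/9709) = 900841689/9709 ≈ 92784.)
(o + 36365)/(-48189 - 26333) = (900841689/9709 + 36365)/(-48189 - 26333) = (1253909474/9709)/(-74522) = (1253909474/9709)*(-1/74522) = -626954737/361767049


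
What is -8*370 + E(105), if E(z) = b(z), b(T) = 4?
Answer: -2956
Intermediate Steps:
E(z) = 4
-8*370 + E(105) = -8*370 + 4 = -2960 + 4 = -2956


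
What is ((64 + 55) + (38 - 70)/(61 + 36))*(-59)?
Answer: -679149/97 ≈ -7001.5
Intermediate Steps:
((64 + 55) + (38 - 70)/(61 + 36))*(-59) = (119 - 32/97)*(-59) = (11511/97)*(-59) = -679149/97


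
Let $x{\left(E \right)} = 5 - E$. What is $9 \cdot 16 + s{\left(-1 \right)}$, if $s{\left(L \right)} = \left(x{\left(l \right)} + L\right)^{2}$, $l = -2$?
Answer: $180$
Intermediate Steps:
$s{\left(L \right)} = \left(7 + L\right)^{2}$ ($s{\left(L \right)} = \left(\left(5 - -2\right) + L\right)^{2} = \left(\left(5 + 2\right) + L\right)^{2} = \left(7 + L\right)^{2}$)
$9 \cdot 16 + s{\left(-1 \right)} = 9 \cdot 16 + \left(7 - 1\right)^{2} = 144 + 6^{2} = 144 + 36 = 180$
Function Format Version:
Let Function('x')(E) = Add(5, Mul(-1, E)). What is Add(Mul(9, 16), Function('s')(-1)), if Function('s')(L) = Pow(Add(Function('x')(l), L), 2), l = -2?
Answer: 180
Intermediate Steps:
Function('s')(L) = Pow(Add(7, L), 2) (Function('s')(L) = Pow(Add(Add(5, Mul(-1, -2)), L), 2) = Pow(Add(Add(5, 2), L), 2) = Pow(Add(7, L), 2))
Add(Mul(9, 16), Function('s')(-1)) = Add(Mul(9, 16), Pow(Add(7, -1), 2)) = Add(144, Pow(6, 2)) = Add(144, 36) = 180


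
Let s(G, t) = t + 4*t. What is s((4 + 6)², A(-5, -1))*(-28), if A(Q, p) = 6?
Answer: -840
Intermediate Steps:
s(G, t) = 5*t
s((4 + 6)², A(-5, -1))*(-28) = (5*6)*(-28) = 30*(-28) = -840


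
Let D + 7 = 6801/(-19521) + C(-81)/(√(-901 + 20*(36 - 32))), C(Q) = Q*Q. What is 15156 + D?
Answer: 98572276/6507 - 6561*I*√821/821 ≈ 15149.0 - 228.98*I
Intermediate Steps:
C(Q) = Q²
D = -47816/6507 - 6561*I*√821/821 (D = -7 + (6801/(-19521) + (-81)²/(√(-901 + 20*(36 - 32)))) = -7 + (6801*(-1/19521) + 6561/(√(-901 + 20*4))) = -7 + (-2267/6507 + 6561/(√(-901 + 80))) = -7 + (-2267/6507 + 6561/(√(-821))) = -7 + (-2267/6507 + 6561/((I*√821))) = -7 + (-2267/6507 + 6561*(-I*√821/821)) = -7 + (-2267/6507 - 6561*I*√821/821) = -47816/6507 - 6561*I*√821/821 ≈ -7.3484 - 228.98*I)
15156 + D = 15156 + (-47816/6507 - 6561*I*√821/821) = 98572276/6507 - 6561*I*√821/821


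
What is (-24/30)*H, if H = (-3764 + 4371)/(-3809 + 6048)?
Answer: -2428/11195 ≈ -0.21688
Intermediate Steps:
H = 607/2239 ≈ 0.27110
(-24/30)*H = -24/30*(607/2239) = -24*1/30*(607/2239) = -⅘*607/2239 = -2428/11195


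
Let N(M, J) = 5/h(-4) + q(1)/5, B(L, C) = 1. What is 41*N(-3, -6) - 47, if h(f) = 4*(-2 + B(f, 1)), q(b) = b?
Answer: -1801/20 ≈ -90.050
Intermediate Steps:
h(f) = -4 (h(f) = 4*(-2 + 1) = 4*(-1) = -4)
N(M, J) = -21/20 (N(M, J) = 5/(-4) + 1/5 = 5*(-¼) + 1*(⅕) = -5/4 + ⅕ = -21/20)
41*N(-3, -6) - 47 = 41*(-21/20) - 47 = -861/20 - 47 = -1801/20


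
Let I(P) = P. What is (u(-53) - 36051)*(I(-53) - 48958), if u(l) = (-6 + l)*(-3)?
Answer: 1758220614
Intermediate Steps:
u(l) = 18 - 3*l
(u(-53) - 36051)*(I(-53) - 48958) = ((18 - 3*(-53)) - 36051)*(-53 - 48958) = ((18 + 159) - 36051)*(-49011) = (177 - 36051)*(-49011) = -35874*(-49011) = 1758220614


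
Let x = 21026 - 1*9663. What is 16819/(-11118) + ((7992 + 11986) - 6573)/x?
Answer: -42077507/126333834 ≈ -0.33307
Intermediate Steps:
x = 11363 (x = 21026 - 9663 = 11363)
16819/(-11118) + ((7992 + 11986) - 6573)/x = 16819/(-11118) + ((7992 + 11986) - 6573)/11363 = 16819*(-1/11118) + (19978 - 6573)*(1/11363) = -16819/11118 + 13405*(1/11363) = -16819/11118 + 13405/11363 = -42077507/126333834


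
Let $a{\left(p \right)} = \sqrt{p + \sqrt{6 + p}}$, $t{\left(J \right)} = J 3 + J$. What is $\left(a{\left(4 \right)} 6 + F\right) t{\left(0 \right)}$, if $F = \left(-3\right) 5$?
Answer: $0$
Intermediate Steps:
$t{\left(J \right)} = 4 J$ ($t{\left(J \right)} = 3 J + J = 4 J$)
$F = -15$
$\left(a{\left(4 \right)} 6 + F\right) t{\left(0 \right)} = \left(\sqrt{4 + \sqrt{6 + 4}} \cdot 6 - 15\right) 4 \cdot 0 = \left(\sqrt{4 + \sqrt{10}} \cdot 6 - 15\right) 0 = \left(6 \sqrt{4 + \sqrt{10}} - 15\right) 0 = \left(-15 + 6 \sqrt{4 + \sqrt{10}}\right) 0 = 0$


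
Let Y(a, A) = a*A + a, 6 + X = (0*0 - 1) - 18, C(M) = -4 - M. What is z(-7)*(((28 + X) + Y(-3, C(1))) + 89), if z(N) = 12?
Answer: 1248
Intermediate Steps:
X = -25 (X = -6 + ((0*0 - 1) - 18) = -6 + ((0 - 1) - 18) = -6 + (-1 - 18) = -6 - 19 = -25)
Y(a, A) = a + A*a (Y(a, A) = A*a + a = a + A*a)
z(-7)*(((28 + X) + Y(-3, C(1))) + 89) = 12*(((28 - 25) - 3*(1 + (-4 - 1*1))) + 89) = 12*((3 - 3*(1 + (-4 - 1))) + 89) = 12*((3 - 3*(1 - 5)) + 89) = 12*((3 - 3*(-4)) + 89) = 12*((3 + 12) + 89) = 12*(15 + 89) = 12*104 = 1248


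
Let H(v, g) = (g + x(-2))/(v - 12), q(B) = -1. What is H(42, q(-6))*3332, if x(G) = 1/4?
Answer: -833/10 ≈ -83.300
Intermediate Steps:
x(G) = ¼
H(v, g) = (¼ + g)/(-12 + v) (H(v, g) = (g + ¼)/(v - 12) = (¼ + g)/(-12 + v))
H(42, q(-6))*3332 = ((¼ - 1)/(-12 + 42))*3332 = (-¾/30)*3332 = ((1/30)*(-¾))*3332 = -1/40*3332 = -833/10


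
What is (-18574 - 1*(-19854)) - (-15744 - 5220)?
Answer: 22244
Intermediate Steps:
(-18574 - 1*(-19854)) - (-15744 - 5220) = (-18574 + 19854) - 1*(-20964) = 1280 + 20964 = 22244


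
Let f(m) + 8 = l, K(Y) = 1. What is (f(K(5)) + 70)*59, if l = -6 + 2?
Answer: 3422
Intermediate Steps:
l = -4
f(m) = -12 (f(m) = -8 - 4 = -12)
(f(K(5)) + 70)*59 = (-12 + 70)*59 = 58*59 = 3422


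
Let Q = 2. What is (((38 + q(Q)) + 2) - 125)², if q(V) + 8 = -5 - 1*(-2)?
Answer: 9216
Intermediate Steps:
q(V) = -11 (q(V) = -8 + (-5 - 1*(-2)) = -8 + (-5 + 2) = -8 - 3 = -11)
(((38 + q(Q)) + 2) - 125)² = (((38 - 11) + 2) - 125)² = ((27 + 2) - 125)² = (29 - 125)² = (-96)² = 9216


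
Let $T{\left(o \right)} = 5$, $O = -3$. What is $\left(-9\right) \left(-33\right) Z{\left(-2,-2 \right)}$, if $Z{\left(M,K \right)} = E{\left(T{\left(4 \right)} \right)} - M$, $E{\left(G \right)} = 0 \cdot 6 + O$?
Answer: $-297$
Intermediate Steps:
$E{\left(G \right)} = -3$ ($E{\left(G \right)} = 0 \cdot 6 - 3 = 0 - 3 = -3$)
$Z{\left(M,K \right)} = -3 - M$
$\left(-9\right) \left(-33\right) Z{\left(-2,-2 \right)} = \left(-9\right) \left(-33\right) \left(-3 - -2\right) = 297 \left(-3 + 2\right) = 297 \left(-1\right) = -297$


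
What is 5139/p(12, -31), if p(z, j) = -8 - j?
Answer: 5139/23 ≈ 223.43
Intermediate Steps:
5139/p(12, -31) = 5139/(-8 - 1*(-31)) = 5139/(-8 + 31) = 5139/23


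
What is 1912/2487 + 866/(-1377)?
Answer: 159694/1141533 ≈ 0.13989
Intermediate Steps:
1912/2487 + 866/(-1377) = 1912*(1/2487) + 866*(-1/1377) = 1912/2487 - 866/1377 = 159694/1141533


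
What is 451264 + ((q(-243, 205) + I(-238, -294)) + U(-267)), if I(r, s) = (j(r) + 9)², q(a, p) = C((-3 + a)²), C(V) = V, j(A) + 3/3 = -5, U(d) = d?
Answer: 511522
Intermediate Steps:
j(A) = -6 (j(A) = -1 - 5 = -6)
q(a, p) = (-3 + a)²
I(r, s) = 9 (I(r, s) = (-6 + 9)² = 3² = 9)
451264 + ((q(-243, 205) + I(-238, -294)) + U(-267)) = 451264 + (((-3 - 243)² + 9) - 267) = 451264 + (((-246)² + 9) - 267) = 451264 + ((60516 + 9) - 267) = 451264 + (60525 - 267) = 451264 + 60258 = 511522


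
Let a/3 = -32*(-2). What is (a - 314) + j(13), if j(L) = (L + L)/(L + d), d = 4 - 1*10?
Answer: -828/7 ≈ -118.29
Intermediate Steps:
d = -6 (d = 4 - 10 = -6)
j(L) = 2*L/(-6 + L) (j(L) = (L + L)/(L - 6) = (2*L)/(-6 + L) = 2*L/(-6 + L))
a = 192 (a = 3*(-32*(-2)) = 3*64 = 192)
(a - 314) + j(13) = (192 - 314) + 2*13/(-6 + 13) = -122 + 2*13/7 = -122 + 2*13*(⅐) = -122 + 26/7 = -828/7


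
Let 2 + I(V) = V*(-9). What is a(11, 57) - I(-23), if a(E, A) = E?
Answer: -194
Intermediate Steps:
I(V) = -2 - 9*V (I(V) = -2 + V*(-9) = -2 - 9*V)
a(11, 57) - I(-23) = 11 - (-2 - 9*(-23)) = 11 - (-2 + 207) = 11 - 1*205 = 11 - 205 = -194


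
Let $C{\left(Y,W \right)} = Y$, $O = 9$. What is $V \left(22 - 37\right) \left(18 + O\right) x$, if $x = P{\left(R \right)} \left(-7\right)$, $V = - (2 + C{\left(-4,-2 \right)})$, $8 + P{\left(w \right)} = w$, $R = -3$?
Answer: $-62370$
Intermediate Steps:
$P{\left(w \right)} = -8 + w$
$V = 2$ ($V = - (2 - 4) = \left(-1\right) \left(-2\right) = 2$)
$x = 77$ ($x = \left(-8 - 3\right) \left(-7\right) = \left(-11\right) \left(-7\right) = 77$)
$V \left(22 - 37\right) \left(18 + O\right) x = 2 \left(22 - 37\right) \left(18 + 9\right) 77 = 2 \left(\left(-15\right) 27\right) 77 = 2 \left(-405\right) 77 = \left(-810\right) 77 = -62370$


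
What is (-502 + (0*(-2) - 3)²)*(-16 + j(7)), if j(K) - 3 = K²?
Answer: -17748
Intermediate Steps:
j(K) = 3 + K²
(-502 + (0*(-2) - 3)²)*(-16 + j(7)) = (-502 + (0*(-2) - 3)²)*(-16 + (3 + 7²)) = (-502 + (0 - 3)²)*(-16 + (3 + 49)) = (-502 + (-3)²)*(-16 + 52) = (-502 + 9)*36 = -493*36 = -17748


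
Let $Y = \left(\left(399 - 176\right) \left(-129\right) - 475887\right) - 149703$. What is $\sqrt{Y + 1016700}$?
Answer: $\sqrt{362343} \approx 601.95$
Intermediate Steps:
$Y = -654357$ ($Y = \left(223 \left(-129\right) - 475887\right) - 149703 = \left(-28767 - 475887\right) - 149703 = -504654 - 149703 = -654357$)
$\sqrt{Y + 1016700} = \sqrt{-654357 + 1016700} = \sqrt{362343}$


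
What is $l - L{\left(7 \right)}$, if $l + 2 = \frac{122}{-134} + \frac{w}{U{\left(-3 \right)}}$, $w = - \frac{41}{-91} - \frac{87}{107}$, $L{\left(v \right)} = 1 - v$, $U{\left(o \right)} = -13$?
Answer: $\frac{26438777}{8480927} \approx 3.1174$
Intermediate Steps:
$w = - \frac{3530}{9737}$ ($w = \left(-41\right) \left(- \frac{1}{91}\right) - \frac{87}{107} = \frac{41}{91} - \frac{87}{107} = - \frac{3530}{9737} \approx -0.36253$)
$l = - \frac{24446785}{8480927}$ ($l = -2 + \left(\frac{122}{-134} - \frac{3530}{9737 \left(-13\right)}\right) = -2 + \left(122 \left(- \frac{1}{134}\right) - - \frac{3530}{126581}\right) = -2 + \left(- \frac{61}{67} + \frac{3530}{126581}\right) = -2 - \frac{7484931}{8480927} = - \frac{24446785}{8480927} \approx -2.8826$)
$l - L{\left(7 \right)} = - \frac{24446785}{8480927} - \left(1 - 7\right) = - \frac{24446785}{8480927} - -6 = - \frac{24446785}{8480927} + 6 = \frac{26438777}{8480927}$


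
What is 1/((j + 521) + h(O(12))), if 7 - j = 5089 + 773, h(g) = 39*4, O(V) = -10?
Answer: -1/5178 ≈ -0.00019312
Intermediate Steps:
h(g) = 156
j = -5855 (j = 7 - (5089 + 773) = 7 - 1*5862 = 7 - 5862 = -5855)
1/((j + 521) + h(O(12))) = 1/((-5855 + 521) + 156) = 1/(-5334 + 156) = 1/(-5178) = -1/5178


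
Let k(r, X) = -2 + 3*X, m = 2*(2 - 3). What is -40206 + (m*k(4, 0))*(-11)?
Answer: -40250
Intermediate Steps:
m = -2 (m = 2*(-1) = -2)
-40206 + (m*k(4, 0))*(-11) = -40206 - 2*(-2 + 3*0)*(-11) = -40206 - 2*(-2 + 0)*(-11) = -40206 - 2*(-2)*(-11) = -40206 + 4*(-11) = -40206 - 44 = -40250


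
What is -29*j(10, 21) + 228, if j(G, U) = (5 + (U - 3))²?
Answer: -15113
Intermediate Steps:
j(G, U) = (2 + U)² (j(G, U) = (5 + (-3 + U))² = (2 + U)²)
-29*j(10, 21) + 228 = -29*(2 + 21)² + 228 = -29*23² + 228 = -29*529 + 228 = -15341 + 228 = -15113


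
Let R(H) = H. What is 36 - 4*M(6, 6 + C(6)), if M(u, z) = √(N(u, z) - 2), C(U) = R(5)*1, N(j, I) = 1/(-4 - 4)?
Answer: 36 - I*√34 ≈ 36.0 - 5.831*I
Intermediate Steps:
N(j, I) = -⅛ (N(j, I) = 1/(-8) = -⅛)
C(U) = 5 (C(U) = 5*1 = 5)
M(u, z) = I*√34/4 (M(u, z) = √(-⅛ - 2) = √(-17/8) = I*√34/4)
36 - 4*M(6, 6 + C(6)) = 36 - I*√34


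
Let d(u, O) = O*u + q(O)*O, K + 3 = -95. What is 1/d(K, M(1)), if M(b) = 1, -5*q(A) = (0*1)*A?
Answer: -1/98 ≈ -0.010204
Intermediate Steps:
K = -98 (K = -3 - 95 = -98)
q(A) = 0 (q(A) = -0*1*A/5 = -0*A = -⅕*0 = 0)
d(u, O) = O*u (d(u, O) = O*u + 0*O = O*u + 0 = O*u)
1/d(K, M(1)) = 1/(1*(-98)) = 1/(-98) = -1/98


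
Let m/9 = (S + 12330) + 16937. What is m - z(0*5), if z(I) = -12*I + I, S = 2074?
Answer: 282069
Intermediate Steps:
m = 282069 (m = 9*((2074 + 12330) + 16937) = 9*(14404 + 16937) = 9*31341 = 282069)
z(I) = -11*I
m - z(0*5) = 282069 - (-11)*0*5 = 282069 - (-11)*0 = 282069 - 1*0 = 282069 + 0 = 282069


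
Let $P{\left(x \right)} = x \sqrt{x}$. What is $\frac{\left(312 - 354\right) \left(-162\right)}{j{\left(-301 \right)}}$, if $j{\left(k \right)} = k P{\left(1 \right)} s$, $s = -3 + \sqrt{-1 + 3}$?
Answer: $\frac{2916}{301} + \frac{972 \sqrt{2}}{301} \approx 14.255$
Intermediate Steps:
$P{\left(x \right)} = x^{\frac{3}{2}}$
$s = -3 + \sqrt{2} \approx -1.5858$
$j{\left(k \right)} = k \left(-3 + \sqrt{2}\right)$ ($j{\left(k \right)} = k 1^{\frac{3}{2}} \left(-3 + \sqrt{2}\right) = k 1 \left(-3 + \sqrt{2}\right) = k \left(-3 + \sqrt{2}\right)$)
$\frac{\left(312 - 354\right) \left(-162\right)}{j{\left(-301 \right)}} = \frac{\left(312 - 354\right) \left(-162\right)}{\left(-301\right) \left(-3 + \sqrt{2}\right)} = \frac{\left(-42\right) \left(-162\right)}{903 - 301 \sqrt{2}} = \frac{6804}{903 - 301 \sqrt{2}}$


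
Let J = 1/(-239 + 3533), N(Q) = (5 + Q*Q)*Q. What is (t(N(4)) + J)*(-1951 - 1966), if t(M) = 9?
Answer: -116127299/3294 ≈ -35254.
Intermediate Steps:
N(Q) = Q*(5 + Q**2) (N(Q) = (5 + Q**2)*Q = Q*(5 + Q**2))
J = 1/3294 ≈ 0.00030358
(t(N(4)) + J)*(-1951 - 1966) = (9 + 1/3294)*(-1951 - 1966) = (29647/3294)*(-3917) = -116127299/3294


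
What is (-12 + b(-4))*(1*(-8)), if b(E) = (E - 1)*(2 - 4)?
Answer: 16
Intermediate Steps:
b(E) = 2 - 2*E (b(E) = (-1 + E)*(-2) = 2 - 2*E)
(-12 + b(-4))*(1*(-8)) = (-12 + (2 - 2*(-4)))*(1*(-8)) = (-12 + (2 + 8))*(-8) = (-12 + 10)*(-8) = -2*(-8) = 16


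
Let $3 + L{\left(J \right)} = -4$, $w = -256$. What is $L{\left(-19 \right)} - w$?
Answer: $249$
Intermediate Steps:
$L{\left(J \right)} = -7$ ($L{\left(J \right)} = -3 - 4 = -7$)
$L{\left(-19 \right)} - w = -7 - -256 = -7 + 256 = 249$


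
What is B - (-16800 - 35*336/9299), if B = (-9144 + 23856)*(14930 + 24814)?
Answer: 5437409191632/9299 ≈ 5.8473e+8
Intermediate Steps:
B = 584713728 (B = 14712*39744 = 584713728)
B - (-16800 - 35*336/9299) = 584713728 - (-16800 - 35*336/9299) = 584713728 - (-16800 - 11760/9299) = 584713728 - 1*(-156234960/9299) = 584713728 + 156234960/9299 = 5437409191632/9299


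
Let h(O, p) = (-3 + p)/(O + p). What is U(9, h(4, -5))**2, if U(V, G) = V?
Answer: 81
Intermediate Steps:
h(O, p) = (-3 + p)/(O + p)
U(9, h(4, -5))**2 = 9**2 = 81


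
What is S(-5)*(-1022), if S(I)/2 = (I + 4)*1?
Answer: 2044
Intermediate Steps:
S(I) = 8 + 2*I (S(I) = 2*((I + 4)*1) = 2*((4 + I)*1) = 2*(4 + I) = 8 + 2*I)
S(-5)*(-1022) = (8 + 2*(-5))*(-1022) = (8 - 10)*(-1022) = -2*(-1022) = 2044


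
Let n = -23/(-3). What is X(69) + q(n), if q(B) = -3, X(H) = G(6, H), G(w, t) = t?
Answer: 66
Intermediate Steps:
X(H) = H
n = 23/3 (n = -23*(-1/3) = 23/3 ≈ 7.6667)
X(69) + q(n) = 69 - 3 = 66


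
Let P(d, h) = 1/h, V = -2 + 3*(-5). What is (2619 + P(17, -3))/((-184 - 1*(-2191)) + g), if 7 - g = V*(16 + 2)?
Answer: 491/435 ≈ 1.1287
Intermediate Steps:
V = -17 (V = -2 - 15 = -17)
g = 313 (g = 7 - (-17)*(16 + 2) = 7 - (-17)*18 = 7 - 1*(-306) = 7 + 306 = 313)
(2619 + P(17, -3))/((-184 - 1*(-2191)) + g) = (2619 + 1/(-3))/((-184 - 1*(-2191)) + 313) = (2619 - ⅓)/((-184 + 2191) + 313) = 7856/(3*(2007 + 313)) = (7856/3)/2320 = (7856/3)*(1/2320) = 491/435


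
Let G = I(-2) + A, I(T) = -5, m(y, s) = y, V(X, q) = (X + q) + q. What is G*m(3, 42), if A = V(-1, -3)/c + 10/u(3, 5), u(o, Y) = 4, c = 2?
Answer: -18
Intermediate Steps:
V(X, q) = X + 2*q
A = -1 (A = (-1 + 2*(-3))/2 + 10/4 = (-1 - 6)*(½) + 10*(¼) = -7*½ + 5/2 = -7/2 + 5/2 = -1)
G = -6 (G = -5 - 1 = -6)
G*m(3, 42) = -6*3 = -18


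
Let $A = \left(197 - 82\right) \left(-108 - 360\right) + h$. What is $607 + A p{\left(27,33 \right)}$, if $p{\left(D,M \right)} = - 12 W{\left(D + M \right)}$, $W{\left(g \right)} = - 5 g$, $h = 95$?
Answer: $-193409393$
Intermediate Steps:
$p{\left(D,M \right)} = 60 D + 60 M$ ($p{\left(D,M \right)} = - 12 \left(- 5 \left(D + M\right)\right) = - 12 \left(- 5 D - 5 M\right) = 60 D + 60 M$)
$A = -53725$ ($A = \left(197 - 82\right) \left(-108 - 360\right) + 95 = 115 \left(-468\right) + 95 = -53820 + 95 = -53725$)
$607 + A p{\left(27,33 \right)} = 607 - 53725 \left(60 \cdot 27 + 60 \cdot 33\right) = 607 - 53725 \left(1620 + 1980\right) = 607 - 193410000 = -193409393$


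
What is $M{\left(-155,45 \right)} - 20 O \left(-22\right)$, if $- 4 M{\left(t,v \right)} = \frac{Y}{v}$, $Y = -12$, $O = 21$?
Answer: $\frac{138601}{15} \approx 9240.1$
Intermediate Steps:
$M{\left(t,v \right)} = \frac{3}{v}$ ($M{\left(t,v \right)} = - \frac{\left(-12\right) \frac{1}{v}}{4} = \frac{3}{v}$)
$M{\left(-155,45 \right)} - 20 O \left(-22\right) = \frac{3}{45} - 20 \cdot 21 \left(-22\right) = 3 \cdot \frac{1}{45} - 420 \left(-22\right) = \frac{1}{15} - -9240 = \frac{1}{15} + 9240 = \frac{138601}{15}$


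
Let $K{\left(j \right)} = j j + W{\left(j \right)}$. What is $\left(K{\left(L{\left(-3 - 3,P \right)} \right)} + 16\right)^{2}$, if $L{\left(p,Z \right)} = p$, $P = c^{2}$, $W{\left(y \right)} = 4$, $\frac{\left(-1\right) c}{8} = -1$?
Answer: $3136$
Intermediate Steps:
$c = 8$ ($c = \left(-8\right) \left(-1\right) = 8$)
$P = 64$ ($P = 8^{2} = 64$)
$K{\left(j \right)} = 4 + j^{2}$ ($K{\left(j \right)} = j j + 4 = j^{2} + 4 = 4 + j^{2}$)
$\left(K{\left(L{\left(-3 - 3,P \right)} \right)} + 16\right)^{2} = \left(\left(4 + \left(-3 - 3\right)^{2}\right) + 16\right)^{2} = \left(\left(4 + \left(-6\right)^{2}\right) + 16\right)^{2} = \left(\left(4 + 36\right) + 16\right)^{2} = \left(40 + 16\right)^{2} = 56^{2} = 3136$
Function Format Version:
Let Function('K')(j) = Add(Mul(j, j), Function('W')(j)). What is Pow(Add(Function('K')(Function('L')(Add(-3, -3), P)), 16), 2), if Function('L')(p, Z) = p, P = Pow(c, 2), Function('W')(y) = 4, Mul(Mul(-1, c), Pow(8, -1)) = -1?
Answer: 3136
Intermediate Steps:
c = 8 (c = Mul(-8, -1) = 8)
P = 64 (P = Pow(8, 2) = 64)
Function('K')(j) = Add(4, Pow(j, 2)) (Function('K')(j) = Add(Mul(j, j), 4) = Add(Pow(j, 2), 4) = Add(4, Pow(j, 2)))
Pow(Add(Function('K')(Function('L')(Add(-3, -3), P)), 16), 2) = Pow(Add(Add(4, Pow(Add(-3, -3), 2)), 16), 2) = Pow(Add(Add(4, Pow(-6, 2)), 16), 2) = Pow(Add(Add(4, 36), 16), 2) = Pow(Add(40, 16), 2) = Pow(56, 2) = 3136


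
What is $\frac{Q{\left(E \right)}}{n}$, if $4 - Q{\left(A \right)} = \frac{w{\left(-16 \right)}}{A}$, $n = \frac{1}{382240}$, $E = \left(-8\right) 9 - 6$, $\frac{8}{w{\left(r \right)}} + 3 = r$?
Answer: $\frac{1131430400}{741} \approx 1.5269 \cdot 10^{6}$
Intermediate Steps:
$w{\left(r \right)} = \frac{8}{-3 + r}$
$E = -78$ ($E = -72 - 6 = -78$)
$n = \frac{1}{382240} \approx 2.6162 \cdot 10^{-6}$
$Q{\left(A \right)} = 4 + \frac{8}{19 A}$ ($Q{\left(A \right)} = 4 - \frac{8 \frac{1}{-3 - 16}}{A} = 4 - \frac{8 \frac{1}{-19}}{A} = 4 - \frac{8 \left(- \frac{1}{19}\right)}{A} = 4 - - \frac{8}{19 A} = 4 + \frac{8}{19 A}$)
$\frac{Q{\left(E \right)}}{n} = \left(4 + \frac{8}{19 \left(-78\right)}\right) \frac{1}{\frac{1}{382240}} = \left(4 + \frac{8}{19} \left(- \frac{1}{78}\right)\right) 382240 = \left(4 - \frac{4}{741}\right) 382240 = \frac{2960}{741} \cdot 382240 = \frac{1131430400}{741}$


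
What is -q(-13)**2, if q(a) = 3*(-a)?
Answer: -1521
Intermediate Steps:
q(a) = -3*a
-q(-13)**2 = -(-3*(-13))**2 = -1*39**2 = -1*1521 = -1521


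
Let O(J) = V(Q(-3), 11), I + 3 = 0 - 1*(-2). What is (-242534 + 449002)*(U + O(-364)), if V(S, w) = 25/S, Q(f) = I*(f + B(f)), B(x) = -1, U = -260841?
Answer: -53854029163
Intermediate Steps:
I = -1 (I = -3 + (0 - 1*(-2)) = -3 + (0 + 2) = -3 + 2 = -1)
Q(f) = 1 - f (Q(f) = -(f - 1) = -(-1 + f) = 1 - f)
O(J) = 25/4 (O(J) = 25/(1 - 1*(-3)) = 25/(1 + 3) = 25/4)
(-242534 + 449002)*(U + O(-364)) = (-242534 + 449002)*(-260841 + 25/4) = 206468*(-1043339/4) = -53854029163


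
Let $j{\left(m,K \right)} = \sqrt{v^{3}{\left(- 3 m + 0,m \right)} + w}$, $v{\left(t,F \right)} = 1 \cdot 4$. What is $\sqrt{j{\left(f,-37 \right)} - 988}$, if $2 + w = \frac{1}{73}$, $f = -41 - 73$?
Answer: $\frac{\sqrt{-5265052 + 219 \sqrt{36719}}}{73} \approx 31.307 i$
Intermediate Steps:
$v{\left(t,F \right)} = 4$
$f = -114$
$w = - \frac{145}{73}$ ($w = -2 + \frac{1}{73} = - \frac{145}{73} \approx -1.9863$)
$j{\left(m,K \right)} = \frac{3 \sqrt{36719}}{73}$ ($j{\left(m,K \right)} = \sqrt{4^{3} - \frac{145}{73}} = \sqrt{64 - \frac{145}{73}} = \sqrt{\frac{4527}{73}} = \frac{3 \sqrt{36719}}{73}$)
$\sqrt{j{\left(f,-37 \right)} - 988} = \sqrt{\frac{3 \sqrt{36719}}{73} - 988} = \sqrt{-988 + \frac{3 \sqrt{36719}}{73}}$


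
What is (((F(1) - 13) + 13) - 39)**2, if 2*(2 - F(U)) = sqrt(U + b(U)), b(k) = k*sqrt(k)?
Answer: (74 + sqrt(2))**2/4 ≈ 1421.8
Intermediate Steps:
b(k) = k**(3/2)
F(U) = 2 - sqrt(U + U**(3/2))/2
(((F(1) - 13) + 13) - 39)**2 = ((((2 - sqrt(1 + 1**(3/2))/2) - 13) + 13) - 39)**2 = ((((2 - sqrt(1 + 1)/2) - 13) + 13) - 39)**2 = ((((2 - sqrt(2)/2) - 13) + 13) - 39)**2 = (((-11 - sqrt(2)/2) + 13) - 39)**2 = ((2 - sqrt(2)/2) - 39)**2 = (-37 - sqrt(2)/2)**2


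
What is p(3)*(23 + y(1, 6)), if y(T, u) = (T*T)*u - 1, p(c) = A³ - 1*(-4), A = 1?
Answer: 140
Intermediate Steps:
p(c) = 5 (p(c) = 1³ - 1*(-4) = 1 + 4 = 5)
y(T, u) = -1 + u*T² (y(T, u) = T²*u - 1 = u*T² - 1 = -1 + u*T²)
p(3)*(23 + y(1, 6)) = 5*(23 + (-1 + 6*1²)) = 5*(23 + (-1 + 6*1)) = 5*(23 + (-1 + 6)) = 5*(23 + 5) = 5*28 = 140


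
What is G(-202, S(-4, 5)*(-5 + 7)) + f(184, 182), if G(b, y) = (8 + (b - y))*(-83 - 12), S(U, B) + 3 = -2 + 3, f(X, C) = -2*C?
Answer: 17686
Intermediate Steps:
S(U, B) = -2 (S(U, B) = -3 + (-2 + 3) = -3 + 1 = -2)
G(b, y) = -760 - 95*b + 95*y (G(b, y) = (8 + b - y)*(-95) = -760 - 95*b + 95*y)
G(-202, S(-4, 5)*(-5 + 7)) + f(184, 182) = (-760 - 95*(-202) + 95*(-2*(-5 + 7))) - 2*182 = (-760 + 19190 + 95*(-2*2)) - 364 = (-760 + 19190 + 95*(-4)) - 364 = (-760 + 19190 - 380) - 364 = 18050 - 364 = 17686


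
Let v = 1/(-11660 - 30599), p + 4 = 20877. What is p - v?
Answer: 882072108/42259 ≈ 20873.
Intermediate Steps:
p = 20873 (p = -4 + 20877 = 20873)
v = -1/42259 (v = 1/(-42259) = -1/42259 ≈ -2.3664e-5)
p - v = 20873 - 1*(-1/42259) = 20873 + 1/42259 = 882072108/42259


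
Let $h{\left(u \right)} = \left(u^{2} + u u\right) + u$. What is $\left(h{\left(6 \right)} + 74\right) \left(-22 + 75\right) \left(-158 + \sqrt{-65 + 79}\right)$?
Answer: $-1272848 + 8056 \sqrt{14} \approx -1.2427 \cdot 10^{6}$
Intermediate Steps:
$h{\left(u \right)} = u + 2 u^{2}$ ($h{\left(u \right)} = \left(u^{2} + u^{2}\right) + u = 2 u^{2} + u = u + 2 u^{2}$)
$\left(h{\left(6 \right)} + 74\right) \left(-22 + 75\right) \left(-158 + \sqrt{-65 + 79}\right) = \left(6 \left(1 + 2 \cdot 6\right) + 74\right) \left(-22 + 75\right) \left(-158 + \sqrt{-65 + 79}\right) = \left(6 \left(1 + 12\right) + 74\right) 53 \left(-158 + \sqrt{14}\right) = \left(6 \cdot 13 + 74\right) 53 \left(-158 + \sqrt{14}\right) = \left(78 + 74\right) 53 \left(-158 + \sqrt{14}\right) = 152 \cdot 53 \left(-158 + \sqrt{14}\right) = 8056 \left(-158 + \sqrt{14}\right) = -1272848 + 8056 \sqrt{14}$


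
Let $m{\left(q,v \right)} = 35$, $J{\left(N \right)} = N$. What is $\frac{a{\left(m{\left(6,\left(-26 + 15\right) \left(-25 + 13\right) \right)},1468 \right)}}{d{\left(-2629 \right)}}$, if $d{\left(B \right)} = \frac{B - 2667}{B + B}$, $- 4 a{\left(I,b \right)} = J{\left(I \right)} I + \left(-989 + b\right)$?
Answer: $- \frac{559977}{1324} \approx -422.94$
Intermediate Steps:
$a{\left(I,b \right)} = \frac{989}{4} - \frac{b}{4} - \frac{I^{2}}{4}$ ($a{\left(I,b \right)} = - \frac{I I + \left(-989 + b\right)}{4} = - \frac{I^{2} + \left(-989 + b\right)}{4} = - \frac{-989 + b + I^{2}}{4} = \frac{989}{4} - \frac{b}{4} - \frac{I^{2}}{4}$)
$d{\left(B \right)} = \frac{-2667 + B}{2 B}$
$\frac{a{\left(m{\left(6,\left(-26 + 15\right) \left(-25 + 13\right) \right)},1468 \right)}}{d{\left(-2629 \right)}} = \frac{\frac{989}{4} - 367 - \frac{35^{2}}{4}}{\frac{1}{2} \frac{1}{-2629} \left(-2667 - 2629\right)} = \frac{\frac{989}{4} - 367 - \frac{1225}{4}}{\frac{1}{2} \left(- \frac{1}{2629}\right) \left(-5296\right)} = \frac{\frac{989}{4} - 367 - \frac{1225}{4}}{\frac{2648}{2629}} = \left(-426\right) \frac{2629}{2648} = - \frac{559977}{1324}$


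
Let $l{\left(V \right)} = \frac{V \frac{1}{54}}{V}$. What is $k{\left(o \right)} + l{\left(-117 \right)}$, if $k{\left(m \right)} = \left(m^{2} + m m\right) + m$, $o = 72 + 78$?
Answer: $\frac{2438101}{54} \approx 45150.0$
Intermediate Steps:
$o = 150$
$k{\left(m \right)} = m + 2 m^{2}$ ($k{\left(m \right)} = \left(m^{2} + m^{2}\right) + m = 2 m^{2} + m = m + 2 m^{2}$)
$l{\left(V \right)} = \frac{1}{54}$ ($l{\left(V \right)} = \frac{V \frac{1}{54}}{V} = \frac{\frac{1}{54} V}{V} = \frac{1}{54}$)
$k{\left(o \right)} + l{\left(-117 \right)} = 150 \left(1 + 2 \cdot 150\right) + \frac{1}{54} = 150 \left(1 + 300\right) + \frac{1}{54} = 150 \cdot 301 + \frac{1}{54} = 45150 + \frac{1}{54} = \frac{2438101}{54}$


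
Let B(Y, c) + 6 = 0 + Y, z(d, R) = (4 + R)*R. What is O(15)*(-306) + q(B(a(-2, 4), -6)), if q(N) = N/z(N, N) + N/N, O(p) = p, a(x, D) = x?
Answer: -18357/4 ≈ -4589.3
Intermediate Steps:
z(d, R) = R*(4 + R)
B(Y, c) = -6 + Y (B(Y, c) = -6 + (0 + Y) = -6 + Y)
q(N) = 1 + 1/(4 + N) (q(N) = N/((N*(4 + N))) + N/N = N*(1/(N*(4 + N))) + 1 = 1/(4 + N) + 1 = 1 + 1/(4 + N))
O(15)*(-306) + q(B(a(-2, 4), -6)) = 15*(-306) + (5 + (-6 - 2))/(4 + (-6 - 2)) = -4590 + (5 - 8)/(4 - 8) = -4590 - 3/(-4) = -4590 - ¼*(-3) = -4590 + ¾ = -18357/4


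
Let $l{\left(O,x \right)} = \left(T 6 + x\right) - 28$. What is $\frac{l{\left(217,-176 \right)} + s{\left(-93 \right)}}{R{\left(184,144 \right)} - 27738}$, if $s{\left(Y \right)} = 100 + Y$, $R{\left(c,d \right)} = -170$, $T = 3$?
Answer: $\frac{179}{27908} \approx 0.0064139$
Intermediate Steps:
$l{\left(O,x \right)} = -10 + x$ ($l{\left(O,x \right)} = \left(3 \cdot 6 + x\right) - 28 = \left(18 + x\right) + \left(-47 + 19\right) = \left(18 + x\right) - 28 = -10 + x$)
$\frac{l{\left(217,-176 \right)} + s{\left(-93 \right)}}{R{\left(184,144 \right)} - 27738} = \frac{\left(-10 - 176\right) + \left(100 - 93\right)}{-170 - 27738} = \frac{-186 + 7}{-27908} = \left(-179\right) \left(- \frac{1}{27908}\right) = \frac{179}{27908}$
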